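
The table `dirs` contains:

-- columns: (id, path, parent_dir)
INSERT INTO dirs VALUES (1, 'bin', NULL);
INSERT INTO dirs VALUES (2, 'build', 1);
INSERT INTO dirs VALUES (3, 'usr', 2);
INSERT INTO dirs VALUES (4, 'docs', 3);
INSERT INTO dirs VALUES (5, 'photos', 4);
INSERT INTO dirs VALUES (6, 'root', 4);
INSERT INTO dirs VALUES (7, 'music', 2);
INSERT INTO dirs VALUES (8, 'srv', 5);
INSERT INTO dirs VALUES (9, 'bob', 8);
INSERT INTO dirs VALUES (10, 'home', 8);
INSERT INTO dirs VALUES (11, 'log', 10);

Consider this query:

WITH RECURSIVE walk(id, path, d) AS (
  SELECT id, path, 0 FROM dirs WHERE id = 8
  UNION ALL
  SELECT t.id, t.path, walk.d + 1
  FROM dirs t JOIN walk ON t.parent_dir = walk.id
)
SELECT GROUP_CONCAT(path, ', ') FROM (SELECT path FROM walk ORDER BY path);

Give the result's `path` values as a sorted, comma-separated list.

bob, home, log, srv

Base: id=8 (srv) at d 0.
Iteration 1: rows with parent_dir in {8} -> bob (id 9, d 1), home (id 10, d 1).
Iteration 2: rows with parent_dir in {9,10} -> log (id 11, d 2).
Iteration 3: no rows with parent_dir in {11}; recursion stops.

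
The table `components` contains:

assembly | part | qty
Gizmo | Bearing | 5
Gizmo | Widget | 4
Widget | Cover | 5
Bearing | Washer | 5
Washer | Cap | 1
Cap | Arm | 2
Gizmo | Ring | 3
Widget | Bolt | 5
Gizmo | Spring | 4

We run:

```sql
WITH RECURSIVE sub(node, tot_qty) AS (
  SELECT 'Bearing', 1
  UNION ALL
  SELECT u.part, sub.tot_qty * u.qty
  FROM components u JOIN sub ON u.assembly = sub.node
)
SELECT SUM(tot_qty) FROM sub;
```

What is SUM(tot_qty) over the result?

21

Base: (Bearing, tot_qty=1).
Iteration 1: components of {Bearing} -> Washer = 1*5 = 5.
Iteration 2: components of {Washer} -> Cap = 5*1 = 5.
Iteration 3: components of {Cap} -> Arm = 5*2 = 10.
Iteration 4: no further components; recursion stops.
SUM(tot_qty) = 1 + 5 + 5 + 10 = 21.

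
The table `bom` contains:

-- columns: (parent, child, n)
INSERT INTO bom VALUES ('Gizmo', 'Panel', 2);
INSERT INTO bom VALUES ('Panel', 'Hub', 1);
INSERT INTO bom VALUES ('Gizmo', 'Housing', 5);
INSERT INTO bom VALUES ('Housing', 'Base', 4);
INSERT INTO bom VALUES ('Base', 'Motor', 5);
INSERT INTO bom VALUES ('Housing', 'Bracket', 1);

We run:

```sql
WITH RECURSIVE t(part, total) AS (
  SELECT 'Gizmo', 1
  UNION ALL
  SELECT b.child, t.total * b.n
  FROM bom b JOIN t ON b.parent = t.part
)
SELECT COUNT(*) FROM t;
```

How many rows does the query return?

Base: (Gizmo, total=1).
Iteration 1: components of {Gizmo} -> Housing = 1*5 = 5, Panel = 1*2 = 2.
Iteration 2: components of {Housing,Panel} -> Base = 5*4 = 20, Bracket = 5*1 = 5, Hub = 2*1 = 2.
Iteration 3: components of {Base,Bracket,Hub} -> Motor = 20*5 = 100.
Iteration 4: no further components; recursion stops.
Total rows emitted: 7.

7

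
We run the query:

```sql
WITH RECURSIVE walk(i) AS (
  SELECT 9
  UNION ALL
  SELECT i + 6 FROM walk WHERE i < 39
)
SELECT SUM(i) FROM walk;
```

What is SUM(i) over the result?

144

Base: i=9.
Iteration 1: 9 < 39 holds -> i = 9 + 6 = 15.
Iteration 2: 15 < 39 holds -> i = 15 + 6 = 21.
Iteration 3: 21 < 39 holds -> i = 21 + 6 = 27.
Iteration 4: 27 < 39 holds -> i = 27 + 6 = 33.
Iteration 5: 33 < 39 holds -> i = 33 + 6 = 39.
Iteration 6: 39 < 39 fails; recursion stops.
SUM(i) = 9 + 15 + 21 + 27 + 33 + 39 = 144.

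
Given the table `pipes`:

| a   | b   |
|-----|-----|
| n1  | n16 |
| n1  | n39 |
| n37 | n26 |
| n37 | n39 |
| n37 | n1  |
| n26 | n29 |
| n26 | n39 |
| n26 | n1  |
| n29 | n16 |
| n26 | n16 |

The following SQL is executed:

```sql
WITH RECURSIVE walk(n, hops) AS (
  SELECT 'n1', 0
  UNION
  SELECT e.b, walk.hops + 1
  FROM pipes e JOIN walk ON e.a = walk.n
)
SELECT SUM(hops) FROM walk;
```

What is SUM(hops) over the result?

2

Base: (n1, hops=0).
Iteration 1: edges from {n1} -> (n16, hops=1), (n39, hops=1).
Iteration 2: no outgoing edges from {n16,n39}; recursion stops.
SUM(hops) = 0 + 1 + 1 = 2.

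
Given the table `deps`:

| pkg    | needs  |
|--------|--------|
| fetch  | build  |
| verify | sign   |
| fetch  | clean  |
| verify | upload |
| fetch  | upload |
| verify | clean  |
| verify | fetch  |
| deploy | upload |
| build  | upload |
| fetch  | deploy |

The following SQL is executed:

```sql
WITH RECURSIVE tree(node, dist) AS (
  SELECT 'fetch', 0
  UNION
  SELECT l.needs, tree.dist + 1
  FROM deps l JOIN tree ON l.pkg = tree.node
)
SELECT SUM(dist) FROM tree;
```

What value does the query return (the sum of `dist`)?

Base: (fetch, dist=0).
Iteration 1: edges from {fetch} -> (build, dist=1), (clean, dist=1), (deploy, dist=1), (upload, dist=1).
Iteration 2: edges from {build,clean,deploy,upload} -> (upload, dist=2). [UNION drops 1 duplicate row(s)]
Iteration 3: no outgoing edges from {upload}; recursion stops.
SUM(dist) = 0 + 1 + 1 + 1 + 1 + 2 = 6.

6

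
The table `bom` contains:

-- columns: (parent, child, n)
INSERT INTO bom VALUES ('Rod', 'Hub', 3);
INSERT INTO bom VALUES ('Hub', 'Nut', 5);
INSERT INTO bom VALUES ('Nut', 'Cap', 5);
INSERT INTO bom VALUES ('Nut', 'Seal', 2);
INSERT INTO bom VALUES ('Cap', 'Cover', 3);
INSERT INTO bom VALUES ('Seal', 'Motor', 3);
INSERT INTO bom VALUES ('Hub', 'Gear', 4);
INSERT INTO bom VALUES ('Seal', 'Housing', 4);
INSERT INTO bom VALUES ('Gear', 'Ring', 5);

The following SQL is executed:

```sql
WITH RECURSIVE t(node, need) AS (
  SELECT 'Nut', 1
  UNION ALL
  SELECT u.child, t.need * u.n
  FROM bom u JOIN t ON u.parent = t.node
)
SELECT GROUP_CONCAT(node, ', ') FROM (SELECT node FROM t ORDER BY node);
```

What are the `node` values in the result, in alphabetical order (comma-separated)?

Base: (Nut, need=1).
Iteration 1: components of {Nut} -> Cap = 1*5 = 5, Seal = 1*2 = 2.
Iteration 2: components of {Cap,Seal} -> Cover = 5*3 = 15, Housing = 2*4 = 8, Motor = 2*3 = 6.
Iteration 3: no further components; recursion stops.

Cap, Cover, Housing, Motor, Nut, Seal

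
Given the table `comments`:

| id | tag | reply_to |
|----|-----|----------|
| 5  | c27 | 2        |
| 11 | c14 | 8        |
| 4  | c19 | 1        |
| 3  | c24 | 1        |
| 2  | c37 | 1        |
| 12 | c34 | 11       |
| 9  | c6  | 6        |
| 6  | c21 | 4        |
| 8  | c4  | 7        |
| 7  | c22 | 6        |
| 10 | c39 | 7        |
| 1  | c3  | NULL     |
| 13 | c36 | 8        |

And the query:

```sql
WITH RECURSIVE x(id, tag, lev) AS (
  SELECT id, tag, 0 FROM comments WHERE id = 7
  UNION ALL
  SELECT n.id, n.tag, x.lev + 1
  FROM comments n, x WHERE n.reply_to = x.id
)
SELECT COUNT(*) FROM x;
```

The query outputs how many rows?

6

Base: id=7 (c22) at lev 0.
Iteration 1: rows with reply_to in {7} -> c4 (id 8, lev 1), c39 (id 10, lev 1).
Iteration 2: rows with reply_to in {8,10} -> c14 (id 11, lev 2), c36 (id 13, lev 2).
Iteration 3: rows with reply_to in {11,13} -> c34 (id 12, lev 3).
Iteration 4: no rows with reply_to in {12}; recursion stops.
Total rows emitted: 6.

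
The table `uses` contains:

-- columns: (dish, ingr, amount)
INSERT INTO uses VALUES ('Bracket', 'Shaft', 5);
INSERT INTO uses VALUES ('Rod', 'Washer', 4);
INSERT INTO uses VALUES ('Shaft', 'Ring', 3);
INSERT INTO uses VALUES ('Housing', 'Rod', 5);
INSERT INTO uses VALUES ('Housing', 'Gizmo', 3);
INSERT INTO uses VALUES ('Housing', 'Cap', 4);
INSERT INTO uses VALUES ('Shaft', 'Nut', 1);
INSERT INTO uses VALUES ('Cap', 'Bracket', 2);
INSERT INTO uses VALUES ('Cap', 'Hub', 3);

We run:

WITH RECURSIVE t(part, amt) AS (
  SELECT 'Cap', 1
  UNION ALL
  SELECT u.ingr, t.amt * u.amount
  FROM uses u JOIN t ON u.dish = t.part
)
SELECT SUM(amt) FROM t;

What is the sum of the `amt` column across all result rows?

56

Base: (Cap, amt=1).
Iteration 1: components of {Cap} -> Bracket = 1*2 = 2, Hub = 1*3 = 3.
Iteration 2: components of {Bracket,Hub} -> Shaft = 2*5 = 10.
Iteration 3: components of {Shaft} -> Nut = 10*1 = 10, Ring = 10*3 = 30.
Iteration 4: no further components; recursion stops.
SUM(amt) = 1 + 2 + 3 + 10 + 10 + 30 = 56.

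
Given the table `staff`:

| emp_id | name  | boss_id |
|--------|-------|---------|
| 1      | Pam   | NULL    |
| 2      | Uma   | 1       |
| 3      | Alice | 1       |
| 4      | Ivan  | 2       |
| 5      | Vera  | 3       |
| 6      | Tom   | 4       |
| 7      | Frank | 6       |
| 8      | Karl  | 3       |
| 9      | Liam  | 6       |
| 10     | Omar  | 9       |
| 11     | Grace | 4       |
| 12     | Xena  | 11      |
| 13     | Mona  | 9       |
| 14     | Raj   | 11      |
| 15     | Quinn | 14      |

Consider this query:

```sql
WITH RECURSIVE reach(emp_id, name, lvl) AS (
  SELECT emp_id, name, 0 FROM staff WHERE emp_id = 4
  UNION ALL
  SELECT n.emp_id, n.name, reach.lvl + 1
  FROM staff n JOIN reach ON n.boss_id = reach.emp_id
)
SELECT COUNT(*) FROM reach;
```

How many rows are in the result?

10

Base: emp_id=4 (Ivan) at lvl 0.
Iteration 1: rows with boss_id in {4} -> Tom (id 6, lvl 1), Grace (id 11, lvl 1).
Iteration 2: rows with boss_id in {6,11} -> Frank (id 7, lvl 2), Liam (id 9, lvl 2), Xena (id 12, lvl 2), Raj (id 14, lvl 2).
Iteration 3: rows with boss_id in {7,9,12,14} -> Omar (id 10, lvl 3), Mona (id 13, lvl 3), Quinn (id 15, lvl 3).
Iteration 4: no rows with boss_id in {10,13,15}; recursion stops.
Total rows emitted: 10.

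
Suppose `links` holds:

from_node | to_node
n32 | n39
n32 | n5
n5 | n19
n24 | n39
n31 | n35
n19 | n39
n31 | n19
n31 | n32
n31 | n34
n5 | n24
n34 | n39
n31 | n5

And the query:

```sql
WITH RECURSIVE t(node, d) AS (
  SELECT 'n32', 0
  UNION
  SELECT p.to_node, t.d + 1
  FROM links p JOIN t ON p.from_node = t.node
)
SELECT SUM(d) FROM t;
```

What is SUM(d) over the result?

Base: (n32, d=0).
Iteration 1: edges from {n32} -> (n39, d=1), (n5, d=1).
Iteration 2: edges from {n39,n5} -> (n19, d=2), (n24, d=2).
Iteration 3: edges from {n19,n24} -> (n39, d=3). [UNION drops 1 duplicate row(s)]
Iteration 4: no outgoing edges from {n39}; recursion stops.
SUM(d) = 0 + 1 + 1 + 2 + 2 + 3 = 9.

9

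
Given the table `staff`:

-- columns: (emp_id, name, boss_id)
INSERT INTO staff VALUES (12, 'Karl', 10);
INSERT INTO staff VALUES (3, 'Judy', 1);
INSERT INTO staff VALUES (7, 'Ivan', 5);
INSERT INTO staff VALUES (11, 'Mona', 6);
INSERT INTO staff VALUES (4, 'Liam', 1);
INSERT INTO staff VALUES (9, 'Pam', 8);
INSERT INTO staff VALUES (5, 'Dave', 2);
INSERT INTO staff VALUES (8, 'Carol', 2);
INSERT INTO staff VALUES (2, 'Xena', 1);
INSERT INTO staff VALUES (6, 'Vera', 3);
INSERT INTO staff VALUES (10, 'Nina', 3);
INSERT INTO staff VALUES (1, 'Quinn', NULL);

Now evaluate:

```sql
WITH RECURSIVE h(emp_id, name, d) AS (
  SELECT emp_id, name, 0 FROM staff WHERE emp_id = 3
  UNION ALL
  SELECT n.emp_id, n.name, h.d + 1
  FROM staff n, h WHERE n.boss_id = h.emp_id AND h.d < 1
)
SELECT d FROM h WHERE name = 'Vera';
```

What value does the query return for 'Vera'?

Base: emp_id=3 (Judy) at d 0.
Iteration 1: rows with boss_id in {3} -> Vera (id 6, d 1), Nina (id 10, d 1).
Iteration 2: d < 1 fails for all current rows; recursion stops.

1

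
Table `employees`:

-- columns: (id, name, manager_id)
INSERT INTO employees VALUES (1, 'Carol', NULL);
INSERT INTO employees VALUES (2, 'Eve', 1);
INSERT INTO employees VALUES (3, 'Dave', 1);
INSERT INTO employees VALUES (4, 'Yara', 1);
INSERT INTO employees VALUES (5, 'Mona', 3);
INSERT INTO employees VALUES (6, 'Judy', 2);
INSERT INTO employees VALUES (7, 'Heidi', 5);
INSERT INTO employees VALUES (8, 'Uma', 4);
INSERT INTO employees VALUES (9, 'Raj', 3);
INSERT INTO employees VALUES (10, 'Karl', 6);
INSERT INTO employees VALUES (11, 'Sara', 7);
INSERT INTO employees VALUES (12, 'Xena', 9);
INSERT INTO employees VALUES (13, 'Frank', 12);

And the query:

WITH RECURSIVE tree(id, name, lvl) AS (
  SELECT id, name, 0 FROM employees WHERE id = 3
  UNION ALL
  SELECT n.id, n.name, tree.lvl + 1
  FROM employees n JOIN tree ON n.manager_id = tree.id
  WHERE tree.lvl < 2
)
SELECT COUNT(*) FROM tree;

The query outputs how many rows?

Base: id=3 (Dave) at lvl 0.
Iteration 1: rows with manager_id in {3} -> Mona (id 5, lvl 1), Raj (id 9, lvl 1).
Iteration 2: rows with manager_id in {5,9} -> Heidi (id 7, lvl 2), Xena (id 12, lvl 2).
Iteration 3: lvl < 2 fails for all current rows; recursion stops.
Total rows emitted: 5.

5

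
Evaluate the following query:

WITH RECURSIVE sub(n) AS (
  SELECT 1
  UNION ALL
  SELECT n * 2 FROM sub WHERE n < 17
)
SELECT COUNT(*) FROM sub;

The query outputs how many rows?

Base: n=1.
Iteration 1: 1 < 17 holds -> n = 1 * 2 = 2.
Iteration 2: 2 < 17 holds -> n = 2 * 2 = 4.
Iteration 3: 4 < 17 holds -> n = 4 * 2 = 8.
Iteration 4: 8 < 17 holds -> n = 8 * 2 = 16.
Iteration 5: 16 < 17 holds -> n = 16 * 2 = 32.
Iteration 6: 32 < 17 fails; recursion stops.
Total rows emitted: 6.

6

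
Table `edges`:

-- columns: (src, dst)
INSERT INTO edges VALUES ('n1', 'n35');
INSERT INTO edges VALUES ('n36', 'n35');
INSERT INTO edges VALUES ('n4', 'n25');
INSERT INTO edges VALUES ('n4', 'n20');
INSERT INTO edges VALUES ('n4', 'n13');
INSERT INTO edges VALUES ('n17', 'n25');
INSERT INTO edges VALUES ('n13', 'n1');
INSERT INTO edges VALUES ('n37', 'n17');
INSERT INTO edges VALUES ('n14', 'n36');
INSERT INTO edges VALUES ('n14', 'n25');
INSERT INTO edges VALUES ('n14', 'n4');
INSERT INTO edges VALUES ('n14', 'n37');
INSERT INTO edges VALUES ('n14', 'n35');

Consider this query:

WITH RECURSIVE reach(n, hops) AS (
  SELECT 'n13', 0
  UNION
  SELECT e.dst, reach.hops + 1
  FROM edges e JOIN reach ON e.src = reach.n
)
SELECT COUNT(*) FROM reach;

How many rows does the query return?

Base: (n13, hops=0).
Iteration 1: edges from {n13} -> (n1, hops=1).
Iteration 2: edges from {n1} -> (n35, hops=2).
Iteration 3: no outgoing edges from {n35}; recursion stops.
Total rows emitted: 3.

3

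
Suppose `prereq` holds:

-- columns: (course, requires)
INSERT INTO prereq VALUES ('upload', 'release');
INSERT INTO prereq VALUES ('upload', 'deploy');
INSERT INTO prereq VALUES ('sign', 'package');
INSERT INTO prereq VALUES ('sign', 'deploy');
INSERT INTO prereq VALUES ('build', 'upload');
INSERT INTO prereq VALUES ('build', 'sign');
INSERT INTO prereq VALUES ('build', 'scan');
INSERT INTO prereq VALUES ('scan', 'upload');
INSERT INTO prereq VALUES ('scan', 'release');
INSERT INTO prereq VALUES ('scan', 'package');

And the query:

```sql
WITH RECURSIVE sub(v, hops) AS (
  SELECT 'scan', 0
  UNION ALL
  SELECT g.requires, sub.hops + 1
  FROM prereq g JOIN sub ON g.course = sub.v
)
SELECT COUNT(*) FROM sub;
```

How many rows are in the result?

6

Base: (scan, hops=0).
Iteration 1: edges from {scan} -> (package, hops=1), (release, hops=1), (upload, hops=1).
Iteration 2: edges from {package,release,upload} -> (deploy, hops=2), (release, hops=2).
Iteration 3: no outgoing edges from {deploy,release}; recursion stops.
Total rows emitted: 6.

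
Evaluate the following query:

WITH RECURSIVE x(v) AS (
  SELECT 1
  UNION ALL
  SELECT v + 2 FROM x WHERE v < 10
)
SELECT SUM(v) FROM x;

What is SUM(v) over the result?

36

Base: v=1.
Iteration 1: 1 < 10 holds -> v = 1 + 2 = 3.
Iteration 2: 3 < 10 holds -> v = 3 + 2 = 5.
Iteration 3: 5 < 10 holds -> v = 5 + 2 = 7.
Iteration 4: 7 < 10 holds -> v = 7 + 2 = 9.
Iteration 5: 9 < 10 holds -> v = 9 + 2 = 11.
Iteration 6: 11 < 10 fails; recursion stops.
SUM(v) = 1 + 3 + 5 + 7 + 9 + 11 = 36.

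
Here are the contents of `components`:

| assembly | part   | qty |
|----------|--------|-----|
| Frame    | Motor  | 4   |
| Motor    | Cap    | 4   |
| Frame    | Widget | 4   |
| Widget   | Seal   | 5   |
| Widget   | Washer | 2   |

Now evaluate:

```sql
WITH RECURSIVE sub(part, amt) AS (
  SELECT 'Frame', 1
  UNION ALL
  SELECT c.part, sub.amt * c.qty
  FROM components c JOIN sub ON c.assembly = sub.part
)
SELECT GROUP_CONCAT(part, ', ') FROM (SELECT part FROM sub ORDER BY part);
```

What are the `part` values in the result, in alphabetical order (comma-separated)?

Base: (Frame, amt=1).
Iteration 1: components of {Frame} -> Motor = 1*4 = 4, Widget = 1*4 = 4.
Iteration 2: components of {Motor,Widget} -> Cap = 4*4 = 16, Seal = 4*5 = 20, Washer = 4*2 = 8.
Iteration 3: no further components; recursion stops.

Cap, Frame, Motor, Seal, Washer, Widget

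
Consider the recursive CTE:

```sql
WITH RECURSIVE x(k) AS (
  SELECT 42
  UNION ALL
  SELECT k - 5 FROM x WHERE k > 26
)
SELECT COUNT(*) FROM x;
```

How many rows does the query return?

Base: k=42.
Iteration 1: 42 > 26 holds -> k = 42 - 5 = 37.
Iteration 2: 37 > 26 holds -> k = 37 - 5 = 32.
Iteration 3: 32 > 26 holds -> k = 32 - 5 = 27.
Iteration 4: 27 > 26 holds -> k = 27 - 5 = 22.
Iteration 5: 22 > 26 fails; recursion stops.
Total rows emitted: 5.

5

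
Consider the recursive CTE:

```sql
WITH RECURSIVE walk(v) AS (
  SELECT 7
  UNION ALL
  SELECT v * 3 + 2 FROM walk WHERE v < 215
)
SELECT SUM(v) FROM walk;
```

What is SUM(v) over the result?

Base: v=7.
Iteration 1: 7 < 215 holds -> v = 7 * 3 + 2 = 23.
Iteration 2: 23 < 215 holds -> v = 23 * 3 + 2 = 71.
Iteration 3: 71 < 215 holds -> v = 71 * 3 + 2 = 215.
Iteration 4: 215 < 215 fails; recursion stops.
SUM(v) = 7 + 23 + 71 + 215 = 316.

316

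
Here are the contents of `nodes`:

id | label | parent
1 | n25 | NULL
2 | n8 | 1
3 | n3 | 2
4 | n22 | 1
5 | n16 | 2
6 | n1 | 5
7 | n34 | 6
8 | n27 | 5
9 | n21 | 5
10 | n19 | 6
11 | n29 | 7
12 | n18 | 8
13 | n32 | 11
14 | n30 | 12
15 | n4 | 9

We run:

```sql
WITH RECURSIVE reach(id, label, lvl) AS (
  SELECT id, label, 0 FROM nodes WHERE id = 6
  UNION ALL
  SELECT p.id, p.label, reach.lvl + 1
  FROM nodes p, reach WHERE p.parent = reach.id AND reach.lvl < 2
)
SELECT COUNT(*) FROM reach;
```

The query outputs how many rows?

4

Base: id=6 (n1) at lvl 0.
Iteration 1: rows with parent in {6} -> n34 (id 7, lvl 1), n19 (id 10, lvl 1).
Iteration 2: rows with parent in {7,10} -> n29 (id 11, lvl 2).
Iteration 3: lvl < 2 fails for all current rows; recursion stops.
Total rows emitted: 4.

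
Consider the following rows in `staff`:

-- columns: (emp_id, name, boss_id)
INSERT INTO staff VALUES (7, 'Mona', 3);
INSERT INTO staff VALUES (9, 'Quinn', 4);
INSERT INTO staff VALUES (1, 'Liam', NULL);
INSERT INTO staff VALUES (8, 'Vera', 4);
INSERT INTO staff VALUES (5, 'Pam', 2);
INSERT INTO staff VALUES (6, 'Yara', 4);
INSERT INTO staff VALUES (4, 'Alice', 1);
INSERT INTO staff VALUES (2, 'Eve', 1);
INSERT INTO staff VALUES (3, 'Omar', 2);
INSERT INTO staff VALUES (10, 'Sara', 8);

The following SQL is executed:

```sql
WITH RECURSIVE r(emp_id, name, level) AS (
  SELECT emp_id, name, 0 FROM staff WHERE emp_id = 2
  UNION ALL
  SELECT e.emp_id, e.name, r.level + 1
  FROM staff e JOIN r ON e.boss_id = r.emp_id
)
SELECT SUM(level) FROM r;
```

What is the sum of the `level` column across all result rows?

Base: emp_id=2 (Eve) at level 0.
Iteration 1: rows with boss_id in {2} -> Omar (id 3, level 1), Pam (id 5, level 1).
Iteration 2: rows with boss_id in {3,5} -> Mona (id 7, level 2).
Iteration 3: no rows with boss_id in {7}; recursion stops.
SUM(level) = 0 + 1 + 1 + 2 = 4.

4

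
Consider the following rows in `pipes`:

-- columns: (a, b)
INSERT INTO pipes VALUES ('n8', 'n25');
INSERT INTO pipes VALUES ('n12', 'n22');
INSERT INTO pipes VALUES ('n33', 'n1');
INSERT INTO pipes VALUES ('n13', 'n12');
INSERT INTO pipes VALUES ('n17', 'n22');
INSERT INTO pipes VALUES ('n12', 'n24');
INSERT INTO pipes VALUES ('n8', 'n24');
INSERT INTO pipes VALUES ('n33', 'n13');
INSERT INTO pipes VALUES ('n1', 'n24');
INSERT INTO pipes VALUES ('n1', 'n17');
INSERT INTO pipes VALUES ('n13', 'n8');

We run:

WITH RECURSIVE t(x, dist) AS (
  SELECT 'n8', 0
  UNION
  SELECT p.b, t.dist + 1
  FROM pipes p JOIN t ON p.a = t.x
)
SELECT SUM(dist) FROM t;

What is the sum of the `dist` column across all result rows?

Base: (n8, dist=0).
Iteration 1: edges from {n8} -> (n24, dist=1), (n25, dist=1).
Iteration 2: no outgoing edges from {n24,n25}; recursion stops.
SUM(dist) = 0 + 1 + 1 = 2.

2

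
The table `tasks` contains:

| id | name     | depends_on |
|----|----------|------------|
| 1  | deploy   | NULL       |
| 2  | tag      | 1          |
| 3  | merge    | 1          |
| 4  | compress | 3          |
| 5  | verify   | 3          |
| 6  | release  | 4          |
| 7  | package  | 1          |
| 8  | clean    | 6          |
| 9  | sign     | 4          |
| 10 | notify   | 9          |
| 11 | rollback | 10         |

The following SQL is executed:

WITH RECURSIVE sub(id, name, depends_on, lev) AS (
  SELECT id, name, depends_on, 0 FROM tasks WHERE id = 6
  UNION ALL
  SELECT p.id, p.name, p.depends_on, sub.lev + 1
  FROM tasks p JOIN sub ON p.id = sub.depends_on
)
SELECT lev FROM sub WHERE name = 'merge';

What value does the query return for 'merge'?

Base: id=6 (release), depends_on=4, lev 0.
Iteration 1: join on id=4 -> compress (id 4, depends_on=3, lev 1).
Iteration 2: join on id=3 -> merge (id 3, depends_on=1, lev 2).
Iteration 3: join on id=1 -> deploy (id 1, depends_on=NULL, lev 3).
Iteration 4: depends_on is NULL; no match; recursion stops.

2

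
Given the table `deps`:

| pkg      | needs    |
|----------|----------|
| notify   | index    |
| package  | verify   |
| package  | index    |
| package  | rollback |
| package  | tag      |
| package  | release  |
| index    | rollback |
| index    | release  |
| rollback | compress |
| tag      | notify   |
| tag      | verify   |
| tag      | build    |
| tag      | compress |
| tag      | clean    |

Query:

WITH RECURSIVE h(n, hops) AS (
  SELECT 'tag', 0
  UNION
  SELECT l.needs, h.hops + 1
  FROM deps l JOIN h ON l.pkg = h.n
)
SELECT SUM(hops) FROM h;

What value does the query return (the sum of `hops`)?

Base: (tag, hops=0).
Iteration 1: edges from {tag} -> (build, hops=1), (clean, hops=1), (compress, hops=1), (notify, hops=1), (verify, hops=1).
Iteration 2: edges from {build,clean,compress,notify,verify} -> (index, hops=2).
Iteration 3: edges from {index} -> (release, hops=3), (rollback, hops=3).
Iteration 4: edges from {release,rollback} -> (compress, hops=4).
Iteration 5: no outgoing edges from {compress}; recursion stops.
SUM(hops) = 0 + 1 + 1 + 1 + 1 + 1 + 2 + 3 + 3 + 4 = 17.

17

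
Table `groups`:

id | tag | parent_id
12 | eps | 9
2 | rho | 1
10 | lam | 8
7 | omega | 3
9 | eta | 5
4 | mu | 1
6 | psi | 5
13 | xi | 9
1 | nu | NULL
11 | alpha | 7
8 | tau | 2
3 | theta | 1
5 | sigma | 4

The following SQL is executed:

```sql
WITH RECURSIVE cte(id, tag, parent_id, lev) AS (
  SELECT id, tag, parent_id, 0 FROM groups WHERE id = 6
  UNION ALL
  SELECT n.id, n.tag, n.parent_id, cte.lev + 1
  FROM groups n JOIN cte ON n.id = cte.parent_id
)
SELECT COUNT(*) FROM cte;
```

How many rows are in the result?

Base: id=6 (psi), parent_id=5, lev 0.
Iteration 1: join on id=5 -> sigma (id 5, parent_id=4, lev 1).
Iteration 2: join on id=4 -> mu (id 4, parent_id=1, lev 2).
Iteration 3: join on id=1 -> nu (id 1, parent_id=NULL, lev 3).
Iteration 4: parent_id is NULL; no match; recursion stops.
Total rows emitted: 4.

4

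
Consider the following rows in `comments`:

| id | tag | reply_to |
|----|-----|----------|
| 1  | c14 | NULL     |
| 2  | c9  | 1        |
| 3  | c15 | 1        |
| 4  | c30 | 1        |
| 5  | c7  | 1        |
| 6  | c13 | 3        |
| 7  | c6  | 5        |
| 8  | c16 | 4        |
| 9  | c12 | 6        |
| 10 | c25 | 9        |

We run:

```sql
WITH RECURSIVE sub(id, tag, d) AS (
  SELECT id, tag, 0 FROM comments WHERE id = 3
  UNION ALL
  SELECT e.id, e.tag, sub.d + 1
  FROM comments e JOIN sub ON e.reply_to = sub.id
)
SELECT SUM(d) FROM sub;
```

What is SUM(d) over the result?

Base: id=3 (c15) at d 0.
Iteration 1: rows with reply_to in {3} -> c13 (id 6, d 1).
Iteration 2: rows with reply_to in {6} -> c12 (id 9, d 2).
Iteration 3: rows with reply_to in {9} -> c25 (id 10, d 3).
Iteration 4: no rows with reply_to in {10}; recursion stops.
SUM(d) = 0 + 1 + 2 + 3 = 6.

6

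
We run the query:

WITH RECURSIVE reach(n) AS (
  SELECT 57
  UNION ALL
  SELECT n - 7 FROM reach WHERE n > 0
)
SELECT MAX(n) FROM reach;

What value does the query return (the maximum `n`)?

Base: n=57.
Iteration 1: 57 > 0 holds -> n = 57 - 7 = 50.
Iteration 2: 50 > 0 holds -> n = 50 - 7 = 43.
Iteration 3: 43 > 0 holds -> n = 43 - 7 = 36.
Iteration 4: 36 > 0 holds -> n = 36 - 7 = 29.
Iteration 5: 29 > 0 holds -> n = 29 - 7 = 22.
Iteration 6: 22 > 0 holds -> n = 22 - 7 = 15.
Iteration 7: 15 > 0 holds -> n = 15 - 7 = 8.
Iteration 8: 8 > 0 holds -> n = 8 - 7 = 1.
Iteration 9: 1 > 0 holds -> n = 1 - 7 = -6.
Iteration 10: -6 > 0 fails; recursion stops.
n values: 57, 50, 43, 36, 29, 22, 15, 8, 1, -6; the maximum is 57.

57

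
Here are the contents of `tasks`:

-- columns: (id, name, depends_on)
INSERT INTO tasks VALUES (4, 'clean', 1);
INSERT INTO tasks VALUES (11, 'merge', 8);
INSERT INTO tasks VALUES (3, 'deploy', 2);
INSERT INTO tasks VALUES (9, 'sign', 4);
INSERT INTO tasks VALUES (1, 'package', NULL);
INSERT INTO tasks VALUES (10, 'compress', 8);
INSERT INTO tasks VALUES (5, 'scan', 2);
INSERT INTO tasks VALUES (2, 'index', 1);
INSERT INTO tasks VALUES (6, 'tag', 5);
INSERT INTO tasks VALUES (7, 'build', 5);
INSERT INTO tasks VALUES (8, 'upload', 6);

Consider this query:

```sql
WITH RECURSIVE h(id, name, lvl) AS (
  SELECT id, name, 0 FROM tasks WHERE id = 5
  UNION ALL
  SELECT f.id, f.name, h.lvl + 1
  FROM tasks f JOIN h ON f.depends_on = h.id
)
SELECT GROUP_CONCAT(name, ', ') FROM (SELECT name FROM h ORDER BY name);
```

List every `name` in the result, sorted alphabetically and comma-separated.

build, compress, merge, scan, tag, upload

Base: id=5 (scan) at lvl 0.
Iteration 1: rows with depends_on in {5} -> tag (id 6, lvl 1), build (id 7, lvl 1).
Iteration 2: rows with depends_on in {6,7} -> upload (id 8, lvl 2).
Iteration 3: rows with depends_on in {8} -> compress (id 10, lvl 3), merge (id 11, lvl 3).
Iteration 4: no rows with depends_on in {10,11}; recursion stops.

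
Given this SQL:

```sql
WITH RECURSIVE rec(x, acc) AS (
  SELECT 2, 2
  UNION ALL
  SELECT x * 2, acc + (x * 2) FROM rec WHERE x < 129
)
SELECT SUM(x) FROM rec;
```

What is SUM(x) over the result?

510

Base: x=2, acc=2.
Iteration 1: 2 < 129 holds -> x = 2 * 2 = 4, acc = 2 + 4 = 6.
Iteration 2: 4 < 129 holds -> x = 4 * 2 = 8, acc = 6 + 8 = 14.
Iteration 3: 8 < 129 holds -> x = 8 * 2 = 16, acc = 14 + 16 = 30.
Iteration 4: 16 < 129 holds -> x = 16 * 2 = 32, acc = 30 + 32 = 62.
Iteration 5: 32 < 129 holds -> x = 32 * 2 = 64, acc = 62 + 64 = 126.
Iteration 6: 64 < 129 holds -> x = 64 * 2 = 128, acc = 126 + 128 = 254.
Iteration 7: 128 < 129 holds -> x = 128 * 2 = 256, acc = 254 + 256 = 510.
Iteration 8: 256 < 129 fails; recursion stops.
SUM(x) = 2 + 4 + 8 + 16 + 32 + 64 + 128 + 256 = 510.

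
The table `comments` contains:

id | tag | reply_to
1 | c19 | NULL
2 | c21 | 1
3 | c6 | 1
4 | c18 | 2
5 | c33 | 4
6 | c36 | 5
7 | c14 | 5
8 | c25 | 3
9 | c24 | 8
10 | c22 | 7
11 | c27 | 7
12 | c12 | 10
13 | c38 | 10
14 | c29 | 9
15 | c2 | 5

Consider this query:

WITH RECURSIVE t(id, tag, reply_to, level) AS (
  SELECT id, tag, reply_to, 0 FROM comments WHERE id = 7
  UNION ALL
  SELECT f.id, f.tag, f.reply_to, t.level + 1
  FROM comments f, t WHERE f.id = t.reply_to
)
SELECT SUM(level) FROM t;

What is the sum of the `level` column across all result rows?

10

Base: id=7 (c14), reply_to=5, level 0.
Iteration 1: join on id=5 -> c33 (id 5, reply_to=4, level 1).
Iteration 2: join on id=4 -> c18 (id 4, reply_to=2, level 2).
Iteration 3: join on id=2 -> c21 (id 2, reply_to=1, level 3).
Iteration 4: join on id=1 -> c19 (id 1, reply_to=NULL, level 4).
Iteration 5: reply_to is NULL; no match; recursion stops.
SUM(level) = 0 + 1 + 2 + 3 + 4 = 10.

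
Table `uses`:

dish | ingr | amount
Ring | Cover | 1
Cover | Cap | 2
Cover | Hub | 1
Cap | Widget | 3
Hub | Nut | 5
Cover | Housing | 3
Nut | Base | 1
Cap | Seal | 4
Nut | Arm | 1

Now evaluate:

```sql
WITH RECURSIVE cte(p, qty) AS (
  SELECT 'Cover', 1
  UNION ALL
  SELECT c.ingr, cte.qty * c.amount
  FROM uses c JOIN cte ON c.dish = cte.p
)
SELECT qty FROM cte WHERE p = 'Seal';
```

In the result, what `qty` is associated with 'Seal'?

8

Base: (Cover, qty=1).
Iteration 1: components of {Cover} -> Cap = 1*2 = 2, Housing = 1*3 = 3, Hub = 1*1 = 1.
Iteration 2: components of {Cap,Housing,Hub} -> Nut = 1*5 = 5, Seal = 2*4 = 8, Widget = 2*3 = 6.
Iteration 3: components of {Nut,Seal,Widget} -> Arm = 5*1 = 5, Base = 5*1 = 5.
Iteration 4: no further components; recursion stops.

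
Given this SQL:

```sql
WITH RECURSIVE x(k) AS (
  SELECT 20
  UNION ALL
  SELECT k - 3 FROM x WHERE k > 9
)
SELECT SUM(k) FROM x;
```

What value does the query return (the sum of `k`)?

70

Base: k=20.
Iteration 1: 20 > 9 holds -> k = 20 - 3 = 17.
Iteration 2: 17 > 9 holds -> k = 17 - 3 = 14.
Iteration 3: 14 > 9 holds -> k = 14 - 3 = 11.
Iteration 4: 11 > 9 holds -> k = 11 - 3 = 8.
Iteration 5: 8 > 9 fails; recursion stops.
SUM(k) = 20 + 17 + 14 + 11 + 8 = 70.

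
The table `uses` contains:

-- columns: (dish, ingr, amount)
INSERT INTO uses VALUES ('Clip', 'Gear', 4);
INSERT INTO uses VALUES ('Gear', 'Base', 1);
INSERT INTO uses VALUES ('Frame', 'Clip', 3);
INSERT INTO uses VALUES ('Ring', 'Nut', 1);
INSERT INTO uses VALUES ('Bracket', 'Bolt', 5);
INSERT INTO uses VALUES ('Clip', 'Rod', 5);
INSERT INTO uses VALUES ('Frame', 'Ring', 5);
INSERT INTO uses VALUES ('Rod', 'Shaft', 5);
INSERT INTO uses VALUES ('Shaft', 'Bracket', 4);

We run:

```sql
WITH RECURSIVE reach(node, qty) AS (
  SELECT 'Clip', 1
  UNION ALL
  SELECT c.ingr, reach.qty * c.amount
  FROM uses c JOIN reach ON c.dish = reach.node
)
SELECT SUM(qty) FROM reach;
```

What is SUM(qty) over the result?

Base: (Clip, qty=1).
Iteration 1: components of {Clip} -> Gear = 1*4 = 4, Rod = 1*5 = 5.
Iteration 2: components of {Gear,Rod} -> Base = 4*1 = 4, Shaft = 5*5 = 25.
Iteration 3: components of {Base,Shaft} -> Bracket = 25*4 = 100.
Iteration 4: components of {Bracket} -> Bolt = 100*5 = 500.
Iteration 5: no further components; recursion stops.
SUM(qty) = 1 + 5 + 4 + 25 + 4 + 100 + 500 = 639.

639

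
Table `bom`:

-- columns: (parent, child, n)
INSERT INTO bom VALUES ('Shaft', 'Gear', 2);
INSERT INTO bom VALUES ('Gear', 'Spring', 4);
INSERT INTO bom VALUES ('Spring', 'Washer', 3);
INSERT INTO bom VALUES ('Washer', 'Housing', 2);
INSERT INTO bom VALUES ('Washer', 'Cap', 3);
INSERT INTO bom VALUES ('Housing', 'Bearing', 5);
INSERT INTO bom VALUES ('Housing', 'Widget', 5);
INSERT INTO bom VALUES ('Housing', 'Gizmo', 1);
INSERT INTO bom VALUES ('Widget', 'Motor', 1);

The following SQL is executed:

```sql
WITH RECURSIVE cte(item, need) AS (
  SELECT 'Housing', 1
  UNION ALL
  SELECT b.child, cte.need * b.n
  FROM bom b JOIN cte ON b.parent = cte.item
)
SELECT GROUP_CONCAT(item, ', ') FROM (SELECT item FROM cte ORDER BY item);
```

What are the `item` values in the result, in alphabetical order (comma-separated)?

Bearing, Gizmo, Housing, Motor, Widget

Base: (Housing, need=1).
Iteration 1: components of {Housing} -> Bearing = 1*5 = 5, Gizmo = 1*1 = 1, Widget = 1*5 = 5.
Iteration 2: components of {Bearing,Gizmo,Widget} -> Motor = 5*1 = 5.
Iteration 3: no further components; recursion stops.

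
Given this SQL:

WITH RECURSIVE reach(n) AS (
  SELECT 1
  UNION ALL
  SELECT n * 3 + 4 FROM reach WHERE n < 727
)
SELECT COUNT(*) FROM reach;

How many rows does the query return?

6

Base: n=1.
Iteration 1: 1 < 727 holds -> n = 1 * 3 + 4 = 7.
Iteration 2: 7 < 727 holds -> n = 7 * 3 + 4 = 25.
Iteration 3: 25 < 727 holds -> n = 25 * 3 + 4 = 79.
Iteration 4: 79 < 727 holds -> n = 79 * 3 + 4 = 241.
Iteration 5: 241 < 727 holds -> n = 241 * 3 + 4 = 727.
Iteration 6: 727 < 727 fails; recursion stops.
Total rows emitted: 6.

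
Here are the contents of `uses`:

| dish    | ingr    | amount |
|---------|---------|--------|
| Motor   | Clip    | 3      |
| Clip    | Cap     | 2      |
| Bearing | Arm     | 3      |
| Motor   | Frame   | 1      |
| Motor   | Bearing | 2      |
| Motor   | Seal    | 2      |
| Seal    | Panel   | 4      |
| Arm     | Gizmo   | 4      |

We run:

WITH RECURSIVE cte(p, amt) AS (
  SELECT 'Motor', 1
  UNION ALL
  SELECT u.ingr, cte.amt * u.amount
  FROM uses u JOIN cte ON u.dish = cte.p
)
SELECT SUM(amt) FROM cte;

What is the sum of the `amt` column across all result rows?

Base: (Motor, amt=1).
Iteration 1: components of {Motor} -> Bearing = 1*2 = 2, Clip = 1*3 = 3, Frame = 1*1 = 1, Seal = 1*2 = 2.
Iteration 2: components of {Bearing,Clip,Frame,Seal} -> Arm = 2*3 = 6, Cap = 3*2 = 6, Panel = 2*4 = 8.
Iteration 3: components of {Arm,Cap,Panel} -> Gizmo = 6*4 = 24.
Iteration 4: no further components; recursion stops.
SUM(amt) = 1 + 2 + 1 + 3 + 2 + 8 + 6 + 6 + 24 = 53.

53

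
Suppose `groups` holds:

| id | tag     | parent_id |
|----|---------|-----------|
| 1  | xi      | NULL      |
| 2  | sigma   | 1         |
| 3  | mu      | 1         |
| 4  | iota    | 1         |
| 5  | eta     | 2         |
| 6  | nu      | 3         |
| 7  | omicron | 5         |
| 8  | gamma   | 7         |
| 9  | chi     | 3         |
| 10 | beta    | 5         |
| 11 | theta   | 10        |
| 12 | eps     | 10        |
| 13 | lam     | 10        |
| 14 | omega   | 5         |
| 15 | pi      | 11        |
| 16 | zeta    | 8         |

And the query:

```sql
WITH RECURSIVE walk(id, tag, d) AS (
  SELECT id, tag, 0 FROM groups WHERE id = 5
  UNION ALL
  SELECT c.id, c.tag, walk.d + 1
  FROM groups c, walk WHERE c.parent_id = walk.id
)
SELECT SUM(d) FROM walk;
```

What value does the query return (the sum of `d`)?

17

Base: id=5 (eta) at d 0.
Iteration 1: rows with parent_id in {5} -> omicron (id 7, d 1), beta (id 10, d 1), omega (id 14, d 1).
Iteration 2: rows with parent_id in {7,10,14} -> gamma (id 8, d 2), theta (id 11, d 2), eps (id 12, d 2), lam (id 13, d 2).
Iteration 3: rows with parent_id in {8,11,12,13} -> pi (id 15, d 3), zeta (id 16, d 3).
Iteration 4: no rows with parent_id in {15,16}; recursion stops.
SUM(d) = 0 + 1 + 1 + 1 + 2 + 2 + 2 + 2 + 3 + 3 = 17.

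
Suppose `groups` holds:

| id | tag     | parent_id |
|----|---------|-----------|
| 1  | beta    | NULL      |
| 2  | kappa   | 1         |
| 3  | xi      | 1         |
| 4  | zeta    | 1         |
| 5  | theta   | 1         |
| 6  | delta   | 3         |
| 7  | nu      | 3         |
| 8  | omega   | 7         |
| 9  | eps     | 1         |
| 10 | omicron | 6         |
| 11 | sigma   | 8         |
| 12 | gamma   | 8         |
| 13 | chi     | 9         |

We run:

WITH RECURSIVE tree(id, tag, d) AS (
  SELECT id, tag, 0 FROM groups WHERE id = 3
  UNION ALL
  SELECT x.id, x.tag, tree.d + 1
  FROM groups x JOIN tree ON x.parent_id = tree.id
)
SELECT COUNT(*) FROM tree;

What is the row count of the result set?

7

Base: id=3 (xi) at d 0.
Iteration 1: rows with parent_id in {3} -> delta (id 6, d 1), nu (id 7, d 1).
Iteration 2: rows with parent_id in {6,7} -> omega (id 8, d 2), omicron (id 10, d 2).
Iteration 3: rows with parent_id in {8,10} -> sigma (id 11, d 3), gamma (id 12, d 3).
Iteration 4: no rows with parent_id in {11,12}; recursion stops.
Total rows emitted: 7.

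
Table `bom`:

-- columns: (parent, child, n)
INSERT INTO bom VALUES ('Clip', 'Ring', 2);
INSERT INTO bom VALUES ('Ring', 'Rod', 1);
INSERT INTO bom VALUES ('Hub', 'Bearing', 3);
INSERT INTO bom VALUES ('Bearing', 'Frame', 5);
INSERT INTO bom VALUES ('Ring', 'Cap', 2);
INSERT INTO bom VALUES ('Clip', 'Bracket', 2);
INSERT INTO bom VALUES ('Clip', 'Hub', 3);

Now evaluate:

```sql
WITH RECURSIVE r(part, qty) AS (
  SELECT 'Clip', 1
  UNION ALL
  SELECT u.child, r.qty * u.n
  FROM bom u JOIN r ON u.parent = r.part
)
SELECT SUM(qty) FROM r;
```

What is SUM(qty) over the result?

68

Base: (Clip, qty=1).
Iteration 1: components of {Clip} -> Bracket = 1*2 = 2, Hub = 1*3 = 3, Ring = 1*2 = 2.
Iteration 2: components of {Bracket,Hub,Ring} -> Bearing = 3*3 = 9, Cap = 2*2 = 4, Rod = 2*1 = 2.
Iteration 3: components of {Bearing,Cap,Rod} -> Frame = 9*5 = 45.
Iteration 4: no further components; recursion stops.
SUM(qty) = 1 + 2 + 2 + 3 + 4 + 2 + 9 + 45 = 68.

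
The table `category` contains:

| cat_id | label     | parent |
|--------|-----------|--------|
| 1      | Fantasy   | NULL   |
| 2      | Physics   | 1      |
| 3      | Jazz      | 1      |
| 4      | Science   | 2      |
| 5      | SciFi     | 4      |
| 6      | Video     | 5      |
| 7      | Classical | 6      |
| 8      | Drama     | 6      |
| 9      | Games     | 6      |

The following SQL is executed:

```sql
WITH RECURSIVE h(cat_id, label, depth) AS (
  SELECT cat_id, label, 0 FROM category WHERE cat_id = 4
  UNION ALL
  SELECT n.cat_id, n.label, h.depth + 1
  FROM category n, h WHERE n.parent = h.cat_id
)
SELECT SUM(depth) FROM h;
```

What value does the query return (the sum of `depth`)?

12

Base: cat_id=4 (Science) at depth 0.
Iteration 1: rows with parent in {4} -> SciFi (id 5, depth 1).
Iteration 2: rows with parent in {5} -> Video (id 6, depth 2).
Iteration 3: rows with parent in {6} -> Classical (id 7, depth 3), Drama (id 8, depth 3), Games (id 9, depth 3).
Iteration 4: no rows with parent in {7,8,9}; recursion stops.
SUM(depth) = 0 + 1 + 2 + 3 + 3 + 3 = 12.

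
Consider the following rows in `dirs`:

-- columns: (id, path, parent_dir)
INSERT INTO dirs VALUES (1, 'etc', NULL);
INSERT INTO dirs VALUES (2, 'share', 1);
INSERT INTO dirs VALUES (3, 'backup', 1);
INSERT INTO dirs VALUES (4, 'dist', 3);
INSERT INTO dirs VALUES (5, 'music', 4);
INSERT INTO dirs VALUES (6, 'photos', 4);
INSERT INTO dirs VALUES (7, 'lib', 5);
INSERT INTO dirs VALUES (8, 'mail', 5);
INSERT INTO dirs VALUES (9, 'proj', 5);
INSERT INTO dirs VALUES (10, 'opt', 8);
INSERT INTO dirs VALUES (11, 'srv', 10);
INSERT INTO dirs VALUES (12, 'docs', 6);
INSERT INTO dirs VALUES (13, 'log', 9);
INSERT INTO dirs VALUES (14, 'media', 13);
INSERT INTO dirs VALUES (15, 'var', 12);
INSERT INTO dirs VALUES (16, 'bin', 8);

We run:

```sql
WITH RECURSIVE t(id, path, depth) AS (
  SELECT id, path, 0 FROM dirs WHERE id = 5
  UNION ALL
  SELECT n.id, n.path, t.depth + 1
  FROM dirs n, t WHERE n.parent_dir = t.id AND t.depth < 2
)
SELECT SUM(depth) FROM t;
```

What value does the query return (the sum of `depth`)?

9

Base: id=5 (music) at depth 0.
Iteration 1: rows with parent_dir in {5} -> lib (id 7, depth 1), mail (id 8, depth 1), proj (id 9, depth 1).
Iteration 2: rows with parent_dir in {7,8,9} -> opt (id 10, depth 2), log (id 13, depth 2), bin (id 16, depth 2).
Iteration 3: depth < 2 fails for all current rows; recursion stops.
SUM(depth) = 0 + 1 + 1 + 1 + 2 + 2 + 2 = 9.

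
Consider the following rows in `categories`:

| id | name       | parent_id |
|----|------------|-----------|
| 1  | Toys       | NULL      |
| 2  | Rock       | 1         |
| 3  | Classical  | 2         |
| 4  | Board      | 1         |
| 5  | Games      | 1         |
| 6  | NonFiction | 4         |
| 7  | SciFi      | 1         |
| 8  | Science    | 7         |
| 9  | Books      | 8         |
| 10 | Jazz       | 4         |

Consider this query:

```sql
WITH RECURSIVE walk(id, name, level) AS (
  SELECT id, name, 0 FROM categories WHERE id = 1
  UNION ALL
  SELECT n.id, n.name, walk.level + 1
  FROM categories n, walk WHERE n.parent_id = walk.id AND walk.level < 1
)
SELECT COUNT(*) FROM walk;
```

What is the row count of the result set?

5

Base: id=1 (Toys) at level 0.
Iteration 1: rows with parent_id in {1} -> Rock (id 2, level 1), Board (id 4, level 1), Games (id 5, level 1), SciFi (id 7, level 1).
Iteration 2: level < 1 fails for all current rows; recursion stops.
Total rows emitted: 5.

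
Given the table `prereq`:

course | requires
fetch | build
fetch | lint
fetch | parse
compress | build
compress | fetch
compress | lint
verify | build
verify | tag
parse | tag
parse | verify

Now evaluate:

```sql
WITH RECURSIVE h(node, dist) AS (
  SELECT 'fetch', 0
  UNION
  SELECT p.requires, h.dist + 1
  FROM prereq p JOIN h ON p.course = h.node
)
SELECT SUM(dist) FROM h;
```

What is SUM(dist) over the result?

13

Base: (fetch, dist=0).
Iteration 1: edges from {fetch} -> (build, dist=1), (lint, dist=1), (parse, dist=1).
Iteration 2: edges from {build,lint,parse} -> (tag, dist=2), (verify, dist=2).
Iteration 3: edges from {tag,verify} -> (build, dist=3), (tag, dist=3).
Iteration 4: no outgoing edges from {build,tag}; recursion stops.
SUM(dist) = 0 + 1 + 1 + 1 + 2 + 2 + 3 + 3 = 13.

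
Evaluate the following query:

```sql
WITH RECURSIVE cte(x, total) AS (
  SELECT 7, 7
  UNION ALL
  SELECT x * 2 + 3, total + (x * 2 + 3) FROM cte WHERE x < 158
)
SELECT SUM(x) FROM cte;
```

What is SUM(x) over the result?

612

Base: x=7, total=7.
Iteration 1: 7 < 158 holds -> x = 7 * 2 + 3 = 17, total = 7 + 17 = 24.
Iteration 2: 17 < 158 holds -> x = 17 * 2 + 3 = 37, total = 24 + 37 = 61.
Iteration 3: 37 < 158 holds -> x = 37 * 2 + 3 = 77, total = 61 + 77 = 138.
Iteration 4: 77 < 158 holds -> x = 77 * 2 + 3 = 157, total = 138 + 157 = 295.
Iteration 5: 157 < 158 holds -> x = 157 * 2 + 3 = 317, total = 295 + 317 = 612.
Iteration 6: 317 < 158 fails; recursion stops.
SUM(x) = 7 + 17 + 37 + 77 + 157 + 317 = 612.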